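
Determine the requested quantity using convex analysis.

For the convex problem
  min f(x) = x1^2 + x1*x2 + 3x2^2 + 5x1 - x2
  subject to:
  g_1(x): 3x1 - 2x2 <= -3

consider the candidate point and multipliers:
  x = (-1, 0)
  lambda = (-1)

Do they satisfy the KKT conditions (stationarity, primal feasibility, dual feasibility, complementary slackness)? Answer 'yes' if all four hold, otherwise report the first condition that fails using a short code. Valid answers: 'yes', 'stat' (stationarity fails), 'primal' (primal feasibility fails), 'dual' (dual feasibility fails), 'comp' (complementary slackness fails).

Gradient of f: grad f(x) = Q x + c = (3, -2)
Constraint values g_i(x) = a_i^T x - b_i:
  g_1((-1, 0)) = 0
Stationarity residual: grad f(x) + sum_i lambda_i a_i = (0, 0)
  -> stationarity OK
Primal feasibility (all g_i <= 0): OK
Dual feasibility (all lambda_i >= 0): FAILS
Complementary slackness (lambda_i * g_i(x) = 0 for all i): OK

Verdict: the first failing condition is dual_feasibility -> dual.

dual


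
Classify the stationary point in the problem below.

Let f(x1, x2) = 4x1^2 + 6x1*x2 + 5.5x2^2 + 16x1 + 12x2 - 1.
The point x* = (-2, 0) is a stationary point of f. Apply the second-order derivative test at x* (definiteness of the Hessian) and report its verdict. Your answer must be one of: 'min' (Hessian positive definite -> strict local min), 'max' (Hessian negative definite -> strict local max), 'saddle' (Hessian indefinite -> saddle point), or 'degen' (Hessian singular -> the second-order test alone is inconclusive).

Compute the Hessian H = grad^2 f:
  H = [[8, 6], [6, 11]]
Verify stationarity: grad f(x*) = H x* + g = (0, 0).
Eigenvalues of H: 3.3153, 15.6847.
Both eigenvalues > 0, so H is positive definite -> x* is a strict local min.

min


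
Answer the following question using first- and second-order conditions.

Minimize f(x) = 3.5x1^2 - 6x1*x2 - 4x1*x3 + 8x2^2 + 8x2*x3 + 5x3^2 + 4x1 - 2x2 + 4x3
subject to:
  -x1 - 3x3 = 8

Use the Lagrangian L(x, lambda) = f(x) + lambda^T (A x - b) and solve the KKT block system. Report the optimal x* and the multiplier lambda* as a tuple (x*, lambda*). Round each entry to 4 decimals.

Form the Lagrangian:
  L(x, lambda) = (1/2) x^T Q x + c^T x + lambda^T (A x - b)
Stationarity (grad_x L = 0): Q x + c + A^T lambda = 0.
Primal feasibility: A x = b.

This gives the KKT block system:
  [ Q   A^T ] [ x     ]   [-c ]
  [ A    0  ] [ lambda ] = [ b ]

Solving the linear system:
  x*      = (-1.5753, 0.605, -2.1416)
  lambda* = (-2.0913)
  f(x*)   = 0.3265

x* = (-1.5753, 0.605, -2.1416), lambda* = (-2.0913)


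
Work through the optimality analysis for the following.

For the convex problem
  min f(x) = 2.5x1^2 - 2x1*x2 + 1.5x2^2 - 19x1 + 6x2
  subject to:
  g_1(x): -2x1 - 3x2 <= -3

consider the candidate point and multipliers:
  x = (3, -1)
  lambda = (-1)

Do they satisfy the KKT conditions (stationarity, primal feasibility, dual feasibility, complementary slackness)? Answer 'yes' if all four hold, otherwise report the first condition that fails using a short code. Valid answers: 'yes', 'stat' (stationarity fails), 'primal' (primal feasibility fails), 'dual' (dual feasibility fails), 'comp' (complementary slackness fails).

Gradient of f: grad f(x) = Q x + c = (-2, -3)
Constraint values g_i(x) = a_i^T x - b_i:
  g_1((3, -1)) = 0
Stationarity residual: grad f(x) + sum_i lambda_i a_i = (0, 0)
  -> stationarity OK
Primal feasibility (all g_i <= 0): OK
Dual feasibility (all lambda_i >= 0): FAILS
Complementary slackness (lambda_i * g_i(x) = 0 for all i): OK

Verdict: the first failing condition is dual_feasibility -> dual.

dual


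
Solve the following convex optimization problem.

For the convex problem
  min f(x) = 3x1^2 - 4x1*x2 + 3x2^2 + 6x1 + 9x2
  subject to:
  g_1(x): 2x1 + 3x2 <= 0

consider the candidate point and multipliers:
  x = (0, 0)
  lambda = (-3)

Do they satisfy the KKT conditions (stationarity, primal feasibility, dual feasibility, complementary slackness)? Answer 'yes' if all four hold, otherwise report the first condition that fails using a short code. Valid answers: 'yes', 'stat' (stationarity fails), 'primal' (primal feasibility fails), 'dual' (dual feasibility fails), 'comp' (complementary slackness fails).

Gradient of f: grad f(x) = Q x + c = (6, 9)
Constraint values g_i(x) = a_i^T x - b_i:
  g_1((0, 0)) = 0
Stationarity residual: grad f(x) + sum_i lambda_i a_i = (0, 0)
  -> stationarity OK
Primal feasibility (all g_i <= 0): OK
Dual feasibility (all lambda_i >= 0): FAILS
Complementary slackness (lambda_i * g_i(x) = 0 for all i): OK

Verdict: the first failing condition is dual_feasibility -> dual.

dual


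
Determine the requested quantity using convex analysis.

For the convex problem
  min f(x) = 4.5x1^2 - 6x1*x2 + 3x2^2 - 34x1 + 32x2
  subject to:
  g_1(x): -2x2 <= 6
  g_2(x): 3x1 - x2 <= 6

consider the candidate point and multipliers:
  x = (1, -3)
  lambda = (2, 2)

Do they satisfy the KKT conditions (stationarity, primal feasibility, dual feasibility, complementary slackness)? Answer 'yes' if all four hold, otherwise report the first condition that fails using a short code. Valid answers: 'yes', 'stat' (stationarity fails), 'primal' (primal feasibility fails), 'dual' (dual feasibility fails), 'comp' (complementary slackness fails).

Gradient of f: grad f(x) = Q x + c = (-7, 8)
Constraint values g_i(x) = a_i^T x - b_i:
  g_1((1, -3)) = 0
  g_2((1, -3)) = 0
Stationarity residual: grad f(x) + sum_i lambda_i a_i = (-1, 2)
  -> stationarity FAILS
Primal feasibility (all g_i <= 0): OK
Dual feasibility (all lambda_i >= 0): OK
Complementary slackness (lambda_i * g_i(x) = 0 for all i): OK

Verdict: the first failing condition is stationarity -> stat.

stat


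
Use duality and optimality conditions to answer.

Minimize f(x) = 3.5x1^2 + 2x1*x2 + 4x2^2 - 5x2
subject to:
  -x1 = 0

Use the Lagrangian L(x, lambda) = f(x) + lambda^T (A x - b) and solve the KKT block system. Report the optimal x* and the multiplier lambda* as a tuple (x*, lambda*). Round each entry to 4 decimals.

Form the Lagrangian:
  L(x, lambda) = (1/2) x^T Q x + c^T x + lambda^T (A x - b)
Stationarity (grad_x L = 0): Q x + c + A^T lambda = 0.
Primal feasibility: A x = b.

This gives the KKT block system:
  [ Q   A^T ] [ x     ]   [-c ]
  [ A    0  ] [ lambda ] = [ b ]

Solving the linear system:
  x*      = (0, 0.625)
  lambda* = (1.25)
  f(x*)   = -1.5625

x* = (0, 0.625), lambda* = (1.25)


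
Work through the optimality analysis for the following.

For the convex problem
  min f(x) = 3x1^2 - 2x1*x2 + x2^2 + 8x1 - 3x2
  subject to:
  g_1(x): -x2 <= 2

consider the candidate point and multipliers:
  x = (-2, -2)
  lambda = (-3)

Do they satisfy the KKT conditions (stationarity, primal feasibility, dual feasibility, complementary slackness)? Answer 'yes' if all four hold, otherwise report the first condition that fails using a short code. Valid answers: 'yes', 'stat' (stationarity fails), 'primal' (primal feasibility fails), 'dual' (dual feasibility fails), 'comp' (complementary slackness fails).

Gradient of f: grad f(x) = Q x + c = (0, -3)
Constraint values g_i(x) = a_i^T x - b_i:
  g_1((-2, -2)) = 0
Stationarity residual: grad f(x) + sum_i lambda_i a_i = (0, 0)
  -> stationarity OK
Primal feasibility (all g_i <= 0): OK
Dual feasibility (all lambda_i >= 0): FAILS
Complementary slackness (lambda_i * g_i(x) = 0 for all i): OK

Verdict: the first failing condition is dual_feasibility -> dual.

dual


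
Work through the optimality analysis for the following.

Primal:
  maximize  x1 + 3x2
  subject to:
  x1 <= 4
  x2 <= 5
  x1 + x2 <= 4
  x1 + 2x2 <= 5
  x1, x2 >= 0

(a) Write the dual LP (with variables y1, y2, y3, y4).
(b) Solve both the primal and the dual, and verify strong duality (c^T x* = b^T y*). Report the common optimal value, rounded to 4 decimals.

The standard primal-dual pair for 'max c^T x s.t. A x <= b, x >= 0' is:
  Dual:  min b^T y  s.t.  A^T y >= c,  y >= 0.

So the dual LP is:
  minimize  4y1 + 5y2 + 4y3 + 5y4
  subject to:
    y1 + y3 + y4 >= 1
    y2 + y3 + 2y4 >= 3
    y1, y2, y3, y4 >= 0

Solving the primal: x* = (0, 2.5).
  primal value c^T x* = 7.5.
Solving the dual: y* = (0, 0, 0, 1.5).
  dual value b^T y* = 7.5.
Strong duality: c^T x* = b^T y*. Confirmed.

7.5


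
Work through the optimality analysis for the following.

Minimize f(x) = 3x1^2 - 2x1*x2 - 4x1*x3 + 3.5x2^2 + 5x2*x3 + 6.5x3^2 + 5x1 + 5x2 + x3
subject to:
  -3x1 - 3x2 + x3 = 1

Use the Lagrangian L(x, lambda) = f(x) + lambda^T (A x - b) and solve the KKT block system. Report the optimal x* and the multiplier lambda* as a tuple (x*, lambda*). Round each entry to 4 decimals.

Form the Lagrangian:
  L(x, lambda) = (1/2) x^T Q x + c^T x + lambda^T (A x - b)
Stationarity (grad_x L = 0): Q x + c + A^T lambda = 0.
Primal feasibility: A x = b.

This gives the KKT block system:
  [ Q   A^T ] [ x     ]   [-c ]
  [ A    0  ] [ lambda ] = [ b ]

Solving the linear system:
  x*      = (-0.3676, -0.056, -0.2708)
  lambda* = (1.3298)
  f(x*)   = -1.8593

x* = (-0.3676, -0.056, -0.2708), lambda* = (1.3298)


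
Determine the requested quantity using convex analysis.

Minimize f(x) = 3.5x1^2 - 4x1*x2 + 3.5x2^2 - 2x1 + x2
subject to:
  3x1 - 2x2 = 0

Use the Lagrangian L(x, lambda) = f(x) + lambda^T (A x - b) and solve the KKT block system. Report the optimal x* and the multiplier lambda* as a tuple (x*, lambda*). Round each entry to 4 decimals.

Form the Lagrangian:
  L(x, lambda) = (1/2) x^T Q x + c^T x + lambda^T (A x - b)
Stationarity (grad_x L = 0): Q x + c + A^T lambda = 0.
Primal feasibility: A x = b.

This gives the KKT block system:
  [ Q   A^T ] [ x     ]   [-c ]
  [ A    0  ] [ lambda ] = [ b ]

Solving the linear system:
  x*      = (0.0465, 0.0698)
  lambda* = (0.6512)
  f(x*)   = -0.0116

x* = (0.0465, 0.0698), lambda* = (0.6512)


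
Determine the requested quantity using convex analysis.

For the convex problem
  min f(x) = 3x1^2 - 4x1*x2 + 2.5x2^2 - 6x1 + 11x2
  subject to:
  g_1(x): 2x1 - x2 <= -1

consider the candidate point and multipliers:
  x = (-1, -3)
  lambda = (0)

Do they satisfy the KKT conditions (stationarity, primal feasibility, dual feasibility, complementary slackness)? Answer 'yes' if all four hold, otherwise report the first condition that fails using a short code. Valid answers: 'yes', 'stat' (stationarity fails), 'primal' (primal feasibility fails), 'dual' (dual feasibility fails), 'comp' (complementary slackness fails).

Gradient of f: grad f(x) = Q x + c = (0, 0)
Constraint values g_i(x) = a_i^T x - b_i:
  g_1((-1, -3)) = 2
Stationarity residual: grad f(x) + sum_i lambda_i a_i = (0, 0)
  -> stationarity OK
Primal feasibility (all g_i <= 0): FAILS
Dual feasibility (all lambda_i >= 0): OK
Complementary slackness (lambda_i * g_i(x) = 0 for all i): OK

Verdict: the first failing condition is primal_feasibility -> primal.

primal


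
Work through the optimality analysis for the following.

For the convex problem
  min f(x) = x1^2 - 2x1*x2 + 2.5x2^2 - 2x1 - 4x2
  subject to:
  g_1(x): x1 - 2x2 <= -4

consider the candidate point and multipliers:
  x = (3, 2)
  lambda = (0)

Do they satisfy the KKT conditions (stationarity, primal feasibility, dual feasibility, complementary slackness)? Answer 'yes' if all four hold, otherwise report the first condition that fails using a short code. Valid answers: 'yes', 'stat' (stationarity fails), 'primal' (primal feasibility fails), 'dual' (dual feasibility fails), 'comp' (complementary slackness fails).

Gradient of f: grad f(x) = Q x + c = (0, 0)
Constraint values g_i(x) = a_i^T x - b_i:
  g_1((3, 2)) = 3
Stationarity residual: grad f(x) + sum_i lambda_i a_i = (0, 0)
  -> stationarity OK
Primal feasibility (all g_i <= 0): FAILS
Dual feasibility (all lambda_i >= 0): OK
Complementary slackness (lambda_i * g_i(x) = 0 for all i): OK

Verdict: the first failing condition is primal_feasibility -> primal.

primal


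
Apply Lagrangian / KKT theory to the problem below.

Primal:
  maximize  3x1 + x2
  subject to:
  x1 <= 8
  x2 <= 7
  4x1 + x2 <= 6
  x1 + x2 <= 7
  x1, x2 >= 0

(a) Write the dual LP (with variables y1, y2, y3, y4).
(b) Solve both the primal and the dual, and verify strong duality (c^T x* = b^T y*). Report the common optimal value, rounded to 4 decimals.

The standard primal-dual pair for 'max c^T x s.t. A x <= b, x >= 0' is:
  Dual:  min b^T y  s.t.  A^T y >= c,  y >= 0.

So the dual LP is:
  minimize  8y1 + 7y2 + 6y3 + 7y4
  subject to:
    y1 + 4y3 + y4 >= 3
    y2 + y3 + y4 >= 1
    y1, y2, y3, y4 >= 0

Solving the primal: x* = (0, 6).
  primal value c^T x* = 6.
Solving the dual: y* = (0, 0, 1, 0).
  dual value b^T y* = 6.
Strong duality: c^T x* = b^T y*. Confirmed.

6


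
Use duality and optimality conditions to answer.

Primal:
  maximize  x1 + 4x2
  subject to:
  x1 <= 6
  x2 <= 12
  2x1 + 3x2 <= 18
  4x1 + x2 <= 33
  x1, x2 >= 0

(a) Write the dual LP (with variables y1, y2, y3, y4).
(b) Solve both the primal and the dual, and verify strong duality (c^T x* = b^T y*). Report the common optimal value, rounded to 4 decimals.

The standard primal-dual pair for 'max c^T x s.t. A x <= b, x >= 0' is:
  Dual:  min b^T y  s.t.  A^T y >= c,  y >= 0.

So the dual LP is:
  minimize  6y1 + 12y2 + 18y3 + 33y4
  subject to:
    y1 + 2y3 + 4y4 >= 1
    y2 + 3y3 + y4 >= 4
    y1, y2, y3, y4 >= 0

Solving the primal: x* = (0, 6).
  primal value c^T x* = 24.
Solving the dual: y* = (0, 0, 1.3333, 0).
  dual value b^T y* = 24.
Strong duality: c^T x* = b^T y*. Confirmed.

24


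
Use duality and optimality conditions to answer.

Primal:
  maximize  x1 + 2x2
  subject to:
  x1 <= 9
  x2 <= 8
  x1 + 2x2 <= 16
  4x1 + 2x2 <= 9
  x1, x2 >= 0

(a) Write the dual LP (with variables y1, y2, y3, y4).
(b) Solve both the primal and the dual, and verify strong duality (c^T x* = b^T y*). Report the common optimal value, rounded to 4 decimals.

The standard primal-dual pair for 'max c^T x s.t. A x <= b, x >= 0' is:
  Dual:  min b^T y  s.t.  A^T y >= c,  y >= 0.

So the dual LP is:
  minimize  9y1 + 8y2 + 16y3 + 9y4
  subject to:
    y1 + y3 + 4y4 >= 1
    y2 + 2y3 + 2y4 >= 2
    y1, y2, y3, y4 >= 0

Solving the primal: x* = (0, 4.5).
  primal value c^T x* = 9.
Solving the dual: y* = (0, 0, 0, 1).
  dual value b^T y* = 9.
Strong duality: c^T x* = b^T y*. Confirmed.

9


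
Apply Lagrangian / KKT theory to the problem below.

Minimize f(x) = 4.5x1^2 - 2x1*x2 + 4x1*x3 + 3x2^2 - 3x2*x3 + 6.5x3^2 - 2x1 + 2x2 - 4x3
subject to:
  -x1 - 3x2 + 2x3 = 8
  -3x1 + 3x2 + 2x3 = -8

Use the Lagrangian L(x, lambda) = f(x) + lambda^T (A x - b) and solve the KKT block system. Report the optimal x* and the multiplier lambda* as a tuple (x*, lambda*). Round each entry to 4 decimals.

Form the Lagrangian:
  L(x, lambda) = (1/2) x^T Q x + c^T x + lambda^T (A x - b)
Stationarity (grad_x L = 0): Q x + c + A^T lambda = 0.
Primal feasibility: A x = b.

This gives the KKT block system:
  [ Q   A^T ] [ x     ]   [-c ]
  [ A    0  ] [ lambda ] = [ b ]

Solving the linear system:
  x*      = (-0.0976, -2.6992, -0.0976)
  lambda* = (-2.8943, 1.6748)
  f(x*)   = 15.8699

x* = (-0.0976, -2.6992, -0.0976), lambda* = (-2.8943, 1.6748)


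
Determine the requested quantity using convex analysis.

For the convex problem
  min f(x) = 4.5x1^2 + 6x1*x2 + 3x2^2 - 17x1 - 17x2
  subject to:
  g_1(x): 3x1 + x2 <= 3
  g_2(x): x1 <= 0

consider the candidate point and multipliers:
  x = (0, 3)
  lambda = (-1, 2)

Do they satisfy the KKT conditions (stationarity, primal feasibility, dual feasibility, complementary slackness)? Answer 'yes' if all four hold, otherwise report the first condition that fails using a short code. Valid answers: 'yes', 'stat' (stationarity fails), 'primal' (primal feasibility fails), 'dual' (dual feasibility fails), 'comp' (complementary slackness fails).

Gradient of f: grad f(x) = Q x + c = (1, 1)
Constraint values g_i(x) = a_i^T x - b_i:
  g_1((0, 3)) = 0
  g_2((0, 3)) = 0
Stationarity residual: grad f(x) + sum_i lambda_i a_i = (0, 0)
  -> stationarity OK
Primal feasibility (all g_i <= 0): OK
Dual feasibility (all lambda_i >= 0): FAILS
Complementary slackness (lambda_i * g_i(x) = 0 for all i): OK

Verdict: the first failing condition is dual_feasibility -> dual.

dual


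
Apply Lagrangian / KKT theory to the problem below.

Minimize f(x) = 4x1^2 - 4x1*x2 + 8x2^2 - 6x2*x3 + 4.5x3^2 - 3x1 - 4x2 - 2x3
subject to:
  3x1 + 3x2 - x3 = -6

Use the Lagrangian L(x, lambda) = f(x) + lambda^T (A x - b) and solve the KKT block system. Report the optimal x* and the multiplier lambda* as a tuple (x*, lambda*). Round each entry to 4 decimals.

Form the Lagrangian:
  L(x, lambda) = (1/2) x^T Q x + c^T x + lambda^T (A x - b)
Stationarity (grad_x L = 0): Q x + c + A^T lambda = 0.
Primal feasibility: A x = b.

This gives the KKT block system:
  [ Q   A^T ] [ x     ]   [-c ]
  [ A    0  ] [ lambda ] = [ b ]

Solving the linear system:
  x*      = (-1.2777, -0.6658, 0.1694)
  lambda* = (3.5195)
  f(x*)   = 13.6373

x* = (-1.2777, -0.6658, 0.1694), lambda* = (3.5195)


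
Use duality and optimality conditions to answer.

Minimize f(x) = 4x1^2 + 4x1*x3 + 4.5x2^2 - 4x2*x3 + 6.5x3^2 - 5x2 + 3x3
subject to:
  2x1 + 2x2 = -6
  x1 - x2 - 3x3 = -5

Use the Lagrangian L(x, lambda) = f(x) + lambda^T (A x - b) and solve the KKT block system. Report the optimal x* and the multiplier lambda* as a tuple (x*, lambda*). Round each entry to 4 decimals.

Form the Lagrangian:
  L(x, lambda) = (1/2) x^T Q x + c^T x + lambda^T (A x - b)
Stationarity (grad_x L = 0): Q x + c + A^T lambda = 0.
Primal feasibility: A x = b.

This gives the KKT block system:
  [ Q   A^T ] [ x     ]   [-c ]
  [ A    0  ] [ lambda ] = [ b ]

Solving the linear system:
  x*      = (-2.5847, -0.4153, 0.9435)
  lambda* = (7.3538, 2.196)
  f(x*)   = 30.005

x* = (-2.5847, -0.4153, 0.9435), lambda* = (7.3538, 2.196)


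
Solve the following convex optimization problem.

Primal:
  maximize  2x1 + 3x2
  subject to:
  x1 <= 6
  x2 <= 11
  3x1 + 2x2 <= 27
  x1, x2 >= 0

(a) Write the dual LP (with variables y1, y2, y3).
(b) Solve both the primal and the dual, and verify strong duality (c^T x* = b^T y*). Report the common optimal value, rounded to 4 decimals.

The standard primal-dual pair for 'max c^T x s.t. A x <= b, x >= 0' is:
  Dual:  min b^T y  s.t.  A^T y >= c,  y >= 0.

So the dual LP is:
  minimize  6y1 + 11y2 + 27y3
  subject to:
    y1 + 3y3 >= 2
    y2 + 2y3 >= 3
    y1, y2, y3 >= 0

Solving the primal: x* = (1.6667, 11).
  primal value c^T x* = 36.3333.
Solving the dual: y* = (0, 1.6667, 0.6667).
  dual value b^T y* = 36.3333.
Strong duality: c^T x* = b^T y*. Confirmed.

36.3333


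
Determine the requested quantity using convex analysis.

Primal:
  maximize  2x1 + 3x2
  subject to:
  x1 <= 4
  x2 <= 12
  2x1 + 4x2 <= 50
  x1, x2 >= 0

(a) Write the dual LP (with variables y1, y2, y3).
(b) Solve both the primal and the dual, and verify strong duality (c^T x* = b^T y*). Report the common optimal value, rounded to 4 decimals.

The standard primal-dual pair for 'max c^T x s.t. A x <= b, x >= 0' is:
  Dual:  min b^T y  s.t.  A^T y >= c,  y >= 0.

So the dual LP is:
  minimize  4y1 + 12y2 + 50y3
  subject to:
    y1 + 2y3 >= 2
    y2 + 4y3 >= 3
    y1, y2, y3 >= 0

Solving the primal: x* = (4, 10.5).
  primal value c^T x* = 39.5.
Solving the dual: y* = (0.5, 0, 0.75).
  dual value b^T y* = 39.5.
Strong duality: c^T x* = b^T y*. Confirmed.

39.5


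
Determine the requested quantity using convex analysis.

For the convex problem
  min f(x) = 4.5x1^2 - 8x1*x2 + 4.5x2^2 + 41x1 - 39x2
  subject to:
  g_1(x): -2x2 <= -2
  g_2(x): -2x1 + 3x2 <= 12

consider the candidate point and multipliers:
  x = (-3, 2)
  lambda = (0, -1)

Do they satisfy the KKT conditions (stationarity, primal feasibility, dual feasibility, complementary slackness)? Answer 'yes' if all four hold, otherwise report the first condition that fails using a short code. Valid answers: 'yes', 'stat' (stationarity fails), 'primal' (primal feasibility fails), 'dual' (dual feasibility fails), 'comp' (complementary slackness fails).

Gradient of f: grad f(x) = Q x + c = (-2, 3)
Constraint values g_i(x) = a_i^T x - b_i:
  g_1((-3, 2)) = -2
  g_2((-3, 2)) = 0
Stationarity residual: grad f(x) + sum_i lambda_i a_i = (0, 0)
  -> stationarity OK
Primal feasibility (all g_i <= 0): OK
Dual feasibility (all lambda_i >= 0): FAILS
Complementary slackness (lambda_i * g_i(x) = 0 for all i): OK

Verdict: the first failing condition is dual_feasibility -> dual.

dual


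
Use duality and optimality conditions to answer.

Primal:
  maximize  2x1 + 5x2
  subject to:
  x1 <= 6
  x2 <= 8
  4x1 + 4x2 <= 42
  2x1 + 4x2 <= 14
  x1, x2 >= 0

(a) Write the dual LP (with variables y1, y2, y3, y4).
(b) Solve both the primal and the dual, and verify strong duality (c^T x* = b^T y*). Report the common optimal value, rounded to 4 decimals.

The standard primal-dual pair for 'max c^T x s.t. A x <= b, x >= 0' is:
  Dual:  min b^T y  s.t.  A^T y >= c,  y >= 0.

So the dual LP is:
  minimize  6y1 + 8y2 + 42y3 + 14y4
  subject to:
    y1 + 4y3 + 2y4 >= 2
    y2 + 4y3 + 4y4 >= 5
    y1, y2, y3, y4 >= 0

Solving the primal: x* = (0, 3.5).
  primal value c^T x* = 17.5.
Solving the dual: y* = (0, 0, 0, 1.25).
  dual value b^T y* = 17.5.
Strong duality: c^T x* = b^T y*. Confirmed.

17.5


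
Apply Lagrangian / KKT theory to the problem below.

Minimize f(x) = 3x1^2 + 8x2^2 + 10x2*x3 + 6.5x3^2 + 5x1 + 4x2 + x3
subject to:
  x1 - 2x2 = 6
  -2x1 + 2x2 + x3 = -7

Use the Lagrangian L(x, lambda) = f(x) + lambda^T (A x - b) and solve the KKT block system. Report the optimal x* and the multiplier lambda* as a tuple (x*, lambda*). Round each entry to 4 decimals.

Form the Lagrangian:
  L(x, lambda) = (1/2) x^T Q x + c^T x + lambda^T (A x - b)
Stationarity (grad_x L = 0): Q x + c + A^T lambda = 0.
Primal feasibility: A x = b.

This gives the KKT block system:
  [ Q   A^T ] [ x     ]   [-c ]
  [ A    0  ] [ lambda ] = [ b ]

Solving the linear system:
  x*      = (1.9394, -2.0303, 0.9394)
  lambda* = (-2.4545, 7.0909)
  f(x*)   = 33.4394

x* = (1.9394, -2.0303, 0.9394), lambda* = (-2.4545, 7.0909)


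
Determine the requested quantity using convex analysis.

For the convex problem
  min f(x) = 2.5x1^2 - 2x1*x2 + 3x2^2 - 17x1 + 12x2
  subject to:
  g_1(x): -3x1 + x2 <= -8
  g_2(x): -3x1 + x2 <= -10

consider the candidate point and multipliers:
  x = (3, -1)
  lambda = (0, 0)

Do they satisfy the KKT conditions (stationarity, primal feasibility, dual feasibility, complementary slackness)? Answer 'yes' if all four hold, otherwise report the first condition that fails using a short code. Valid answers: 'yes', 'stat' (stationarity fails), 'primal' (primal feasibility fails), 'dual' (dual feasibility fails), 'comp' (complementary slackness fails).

Gradient of f: grad f(x) = Q x + c = (0, 0)
Constraint values g_i(x) = a_i^T x - b_i:
  g_1((3, -1)) = -2
  g_2((3, -1)) = 0
Stationarity residual: grad f(x) + sum_i lambda_i a_i = (0, 0)
  -> stationarity OK
Primal feasibility (all g_i <= 0): OK
Dual feasibility (all lambda_i >= 0): OK
Complementary slackness (lambda_i * g_i(x) = 0 for all i): OK

Verdict: yes, KKT holds.

yes


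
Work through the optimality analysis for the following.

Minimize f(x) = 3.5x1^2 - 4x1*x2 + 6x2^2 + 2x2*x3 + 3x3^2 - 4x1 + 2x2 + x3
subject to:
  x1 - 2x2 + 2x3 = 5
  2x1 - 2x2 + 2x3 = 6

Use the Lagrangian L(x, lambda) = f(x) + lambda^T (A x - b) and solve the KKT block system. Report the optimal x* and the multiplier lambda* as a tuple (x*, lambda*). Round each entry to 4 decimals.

Form the Lagrangian:
  L(x, lambda) = (1/2) x^T Q x + c^T x + lambda^T (A x - b)
Stationarity (grad_x L = 0): Q x + c + A^T lambda = 0.
Primal feasibility: A x = b.

This gives the KKT block system:
  [ Q   A^T ] [ x     ]   [-c ]
  [ A    0  ] [ lambda ] = [ b ]

Solving the linear system:
  x*      = (1, -0.6818, 1.3182)
  lambda* = (-1.8182, -1.9545)
  f(x*)   = 8.3864

x* = (1, -0.6818, 1.3182), lambda* = (-1.8182, -1.9545)


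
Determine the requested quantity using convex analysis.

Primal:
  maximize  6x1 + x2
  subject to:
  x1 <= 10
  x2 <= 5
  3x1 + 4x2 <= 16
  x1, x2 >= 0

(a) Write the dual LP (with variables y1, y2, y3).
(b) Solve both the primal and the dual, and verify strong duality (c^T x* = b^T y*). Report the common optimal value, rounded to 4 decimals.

The standard primal-dual pair for 'max c^T x s.t. A x <= b, x >= 0' is:
  Dual:  min b^T y  s.t.  A^T y >= c,  y >= 0.

So the dual LP is:
  minimize  10y1 + 5y2 + 16y3
  subject to:
    y1 + 3y3 >= 6
    y2 + 4y3 >= 1
    y1, y2, y3 >= 0

Solving the primal: x* = (5.3333, 0).
  primal value c^T x* = 32.
Solving the dual: y* = (0, 0, 2).
  dual value b^T y* = 32.
Strong duality: c^T x* = b^T y*. Confirmed.

32


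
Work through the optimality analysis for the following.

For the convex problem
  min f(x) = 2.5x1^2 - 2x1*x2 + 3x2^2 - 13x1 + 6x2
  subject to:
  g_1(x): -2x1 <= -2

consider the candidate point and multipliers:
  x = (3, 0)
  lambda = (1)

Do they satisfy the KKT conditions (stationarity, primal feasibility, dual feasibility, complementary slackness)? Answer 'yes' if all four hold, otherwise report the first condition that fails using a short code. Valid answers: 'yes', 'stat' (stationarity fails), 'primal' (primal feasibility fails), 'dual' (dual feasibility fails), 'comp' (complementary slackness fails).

Gradient of f: grad f(x) = Q x + c = (2, 0)
Constraint values g_i(x) = a_i^T x - b_i:
  g_1((3, 0)) = -4
Stationarity residual: grad f(x) + sum_i lambda_i a_i = (0, 0)
  -> stationarity OK
Primal feasibility (all g_i <= 0): OK
Dual feasibility (all lambda_i >= 0): OK
Complementary slackness (lambda_i * g_i(x) = 0 for all i): FAILS

Verdict: the first failing condition is complementary_slackness -> comp.

comp


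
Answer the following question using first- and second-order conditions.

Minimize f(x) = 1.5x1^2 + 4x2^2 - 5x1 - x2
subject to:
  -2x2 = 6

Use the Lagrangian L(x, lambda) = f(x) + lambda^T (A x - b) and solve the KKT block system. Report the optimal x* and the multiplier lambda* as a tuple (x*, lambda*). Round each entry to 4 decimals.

Form the Lagrangian:
  L(x, lambda) = (1/2) x^T Q x + c^T x + lambda^T (A x - b)
Stationarity (grad_x L = 0): Q x + c + A^T lambda = 0.
Primal feasibility: A x = b.

This gives the KKT block system:
  [ Q   A^T ] [ x     ]   [-c ]
  [ A    0  ] [ lambda ] = [ b ]

Solving the linear system:
  x*      = (1.6667, -3)
  lambda* = (-12.5)
  f(x*)   = 34.8333

x* = (1.6667, -3), lambda* = (-12.5)


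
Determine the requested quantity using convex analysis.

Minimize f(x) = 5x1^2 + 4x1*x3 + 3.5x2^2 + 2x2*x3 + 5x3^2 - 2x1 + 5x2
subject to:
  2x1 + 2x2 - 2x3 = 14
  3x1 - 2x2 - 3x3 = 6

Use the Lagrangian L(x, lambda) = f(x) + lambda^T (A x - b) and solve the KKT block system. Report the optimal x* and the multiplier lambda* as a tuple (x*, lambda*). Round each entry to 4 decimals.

Form the Lagrangian:
  L(x, lambda) = (1/2) x^T Q x + c^T x + lambda^T (A x - b)
Stationarity (grad_x L = 0): Q x + c + A^T lambda = 0.
Primal feasibility: A x = b.

This gives the KKT block system:
  [ Q   A^T ] [ x     ]   [-c ]
  [ A    0  ] [ lambda ] = [ b ]

Solving the linear system:
  x*      = (1.8571, 3, -2.1429)
  lambda* = (-8.1143, 2.7429)
  f(x*)   = 54.2143

x* = (1.8571, 3, -2.1429), lambda* = (-8.1143, 2.7429)


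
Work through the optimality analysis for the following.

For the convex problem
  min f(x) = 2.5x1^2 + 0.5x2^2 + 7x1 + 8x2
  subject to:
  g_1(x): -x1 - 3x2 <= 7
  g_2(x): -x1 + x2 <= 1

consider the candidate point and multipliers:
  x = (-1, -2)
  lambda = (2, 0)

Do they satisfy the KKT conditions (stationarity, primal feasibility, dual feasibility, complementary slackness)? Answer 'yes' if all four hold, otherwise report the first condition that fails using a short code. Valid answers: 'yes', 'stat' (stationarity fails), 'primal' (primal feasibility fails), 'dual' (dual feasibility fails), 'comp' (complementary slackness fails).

Gradient of f: grad f(x) = Q x + c = (2, 6)
Constraint values g_i(x) = a_i^T x - b_i:
  g_1((-1, -2)) = 0
  g_2((-1, -2)) = -2
Stationarity residual: grad f(x) + sum_i lambda_i a_i = (0, 0)
  -> stationarity OK
Primal feasibility (all g_i <= 0): OK
Dual feasibility (all lambda_i >= 0): OK
Complementary slackness (lambda_i * g_i(x) = 0 for all i): OK

Verdict: yes, KKT holds.

yes


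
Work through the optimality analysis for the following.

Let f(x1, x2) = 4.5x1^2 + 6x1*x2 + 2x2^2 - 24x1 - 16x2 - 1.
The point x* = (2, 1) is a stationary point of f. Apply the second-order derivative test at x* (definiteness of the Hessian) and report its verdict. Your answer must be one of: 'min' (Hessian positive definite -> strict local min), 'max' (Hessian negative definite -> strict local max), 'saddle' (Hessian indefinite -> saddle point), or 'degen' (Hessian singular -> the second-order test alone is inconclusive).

Compute the Hessian H = grad^2 f:
  H = [[9, 6], [6, 4]]
Verify stationarity: grad f(x*) = H x* + g = (0, 0).
Eigenvalues of H: 0, 13.
H has a zero eigenvalue (singular; positive semidefinite but not definite), so H is neither positive definite, negative definite, nor indefinite. The second-order test alone is inconclusive -> degen.
(Indeed, f is constant along the null direction of H through x*, so x* is not a strict local extremum.)

degen


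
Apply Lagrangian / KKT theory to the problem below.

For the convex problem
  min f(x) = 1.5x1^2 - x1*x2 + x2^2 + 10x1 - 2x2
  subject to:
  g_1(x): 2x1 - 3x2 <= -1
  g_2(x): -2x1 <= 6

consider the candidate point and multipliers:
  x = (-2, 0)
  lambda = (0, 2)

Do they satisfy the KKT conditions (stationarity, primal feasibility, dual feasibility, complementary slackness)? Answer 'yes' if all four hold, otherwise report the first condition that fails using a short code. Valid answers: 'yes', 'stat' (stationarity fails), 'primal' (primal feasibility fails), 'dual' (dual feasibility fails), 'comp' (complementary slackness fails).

Gradient of f: grad f(x) = Q x + c = (4, 0)
Constraint values g_i(x) = a_i^T x - b_i:
  g_1((-2, 0)) = -3
  g_2((-2, 0)) = -2
Stationarity residual: grad f(x) + sum_i lambda_i a_i = (0, 0)
  -> stationarity OK
Primal feasibility (all g_i <= 0): OK
Dual feasibility (all lambda_i >= 0): OK
Complementary slackness (lambda_i * g_i(x) = 0 for all i): FAILS

Verdict: the first failing condition is complementary_slackness -> comp.

comp


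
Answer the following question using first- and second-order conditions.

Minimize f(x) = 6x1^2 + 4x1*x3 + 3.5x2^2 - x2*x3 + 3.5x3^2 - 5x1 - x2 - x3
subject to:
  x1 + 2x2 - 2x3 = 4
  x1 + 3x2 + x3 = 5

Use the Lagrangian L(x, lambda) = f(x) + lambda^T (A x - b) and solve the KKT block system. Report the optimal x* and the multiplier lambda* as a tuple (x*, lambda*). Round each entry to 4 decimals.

Form the Lagrangian:
  L(x, lambda) = (1/2) x^T Q x + c^T x + lambda^T (A x - b)
Stationarity (grad_x L = 0): Q x + c + A^T lambda = 0.
Primal feasibility: A x = b.

This gives the KKT block system:
  [ Q   A^T ] [ x     ]   [-c ]
  [ A    0  ] [ lambda ] = [ b ]

Solving the linear system:
  x*      = (0.7665, 1.4626, -0.1542)
  lambda* = (-1.3524, -2.2291)
  f(x*)   = 5.707

x* = (0.7665, 1.4626, -0.1542), lambda* = (-1.3524, -2.2291)


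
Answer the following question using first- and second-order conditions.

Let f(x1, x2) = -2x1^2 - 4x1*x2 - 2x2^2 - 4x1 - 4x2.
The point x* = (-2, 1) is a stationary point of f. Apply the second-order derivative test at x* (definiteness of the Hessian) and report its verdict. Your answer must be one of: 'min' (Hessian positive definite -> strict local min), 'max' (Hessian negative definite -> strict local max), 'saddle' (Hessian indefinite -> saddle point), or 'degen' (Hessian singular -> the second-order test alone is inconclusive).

Compute the Hessian H = grad^2 f:
  H = [[-4, -4], [-4, -4]]
Verify stationarity: grad f(x*) = H x* + g = (0, 0).
Eigenvalues of H: -8, 0.
H has a zero eigenvalue (singular; negative semidefinite but not definite), so H is neither positive definite, negative definite, nor indefinite. The second-order test alone is inconclusive -> degen.
(Indeed, f is constant along the null direction of H through x*, so x* is not a strict local extremum.)

degen


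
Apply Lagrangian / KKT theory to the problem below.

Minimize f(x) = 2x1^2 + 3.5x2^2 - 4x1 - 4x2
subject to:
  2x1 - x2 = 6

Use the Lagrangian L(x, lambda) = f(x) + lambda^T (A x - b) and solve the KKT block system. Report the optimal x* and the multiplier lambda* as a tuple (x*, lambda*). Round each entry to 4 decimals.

Form the Lagrangian:
  L(x, lambda) = (1/2) x^T Q x + c^T x + lambda^T (A x - b)
Stationarity (grad_x L = 0): Q x + c + A^T lambda = 0.
Primal feasibility: A x = b.

This gives the KKT block system:
  [ Q   A^T ] [ x     ]   [-c ]
  [ A    0  ] [ lambda ] = [ b ]

Solving the linear system:
  x*      = (3, 0)
  lambda* = (-4)
  f(x*)   = 6

x* = (3, 0), lambda* = (-4)


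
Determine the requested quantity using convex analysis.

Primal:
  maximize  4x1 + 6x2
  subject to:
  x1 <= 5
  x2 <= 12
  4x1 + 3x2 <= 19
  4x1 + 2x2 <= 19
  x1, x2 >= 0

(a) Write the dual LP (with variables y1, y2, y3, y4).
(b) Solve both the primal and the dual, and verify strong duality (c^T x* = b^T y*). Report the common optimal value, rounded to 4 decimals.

The standard primal-dual pair for 'max c^T x s.t. A x <= b, x >= 0' is:
  Dual:  min b^T y  s.t.  A^T y >= c,  y >= 0.

So the dual LP is:
  minimize  5y1 + 12y2 + 19y3 + 19y4
  subject to:
    y1 + 4y3 + 4y4 >= 4
    y2 + 3y3 + 2y4 >= 6
    y1, y2, y3, y4 >= 0

Solving the primal: x* = (0, 6.3333).
  primal value c^T x* = 38.
Solving the dual: y* = (0, 0, 2, 0).
  dual value b^T y* = 38.
Strong duality: c^T x* = b^T y*. Confirmed.

38


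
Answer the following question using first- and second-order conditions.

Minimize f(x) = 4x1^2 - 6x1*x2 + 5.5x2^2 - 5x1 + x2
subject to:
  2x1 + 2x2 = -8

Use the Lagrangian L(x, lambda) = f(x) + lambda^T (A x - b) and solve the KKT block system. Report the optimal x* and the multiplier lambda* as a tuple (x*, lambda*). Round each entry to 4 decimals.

Form the Lagrangian:
  L(x, lambda) = (1/2) x^T Q x + c^T x + lambda^T (A x - b)
Stationarity (grad_x L = 0): Q x + c + A^T lambda = 0.
Primal feasibility: A x = b.

This gives the KKT block system:
  [ Q   A^T ] [ x     ]   [-c ]
  [ A    0  ] [ lambda ] = [ b ]

Solving the linear system:
  x*      = (-2, -2)
  lambda* = (4.5)
  f(x*)   = 22

x* = (-2, -2), lambda* = (4.5)


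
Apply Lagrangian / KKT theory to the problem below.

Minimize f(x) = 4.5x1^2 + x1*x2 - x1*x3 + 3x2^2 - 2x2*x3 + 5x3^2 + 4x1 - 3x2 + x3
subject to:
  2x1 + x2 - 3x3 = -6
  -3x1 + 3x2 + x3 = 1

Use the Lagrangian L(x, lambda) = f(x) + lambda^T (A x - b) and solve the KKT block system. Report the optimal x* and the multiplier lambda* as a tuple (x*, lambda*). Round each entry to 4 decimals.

Form the Lagrangian:
  L(x, lambda) = (1/2) x^T Q x + c^T x + lambda^T (A x - b)
Stationarity (grad_x L = 0): Q x + c + A^T lambda = 0.
Primal feasibility: A x = b.

This gives the KKT block system:
  [ Q   A^T ] [ x     ]   [-c ]
  [ A    0  ] [ lambda ] = [ b ]

Solving the linear system:
  x*      = (-0.8364, -0.8855, 1.1472)
  lambda* = (5.6682, 1.9252)
  f(x*)   = 16.271

x* = (-0.8364, -0.8855, 1.1472), lambda* = (5.6682, 1.9252)


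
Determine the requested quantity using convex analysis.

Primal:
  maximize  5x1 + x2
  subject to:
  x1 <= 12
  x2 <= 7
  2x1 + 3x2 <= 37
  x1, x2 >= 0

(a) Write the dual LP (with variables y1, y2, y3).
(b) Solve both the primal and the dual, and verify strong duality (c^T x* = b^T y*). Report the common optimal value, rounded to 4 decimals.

The standard primal-dual pair for 'max c^T x s.t. A x <= b, x >= 0' is:
  Dual:  min b^T y  s.t.  A^T y >= c,  y >= 0.

So the dual LP is:
  minimize  12y1 + 7y2 + 37y3
  subject to:
    y1 + 2y3 >= 5
    y2 + 3y3 >= 1
    y1, y2, y3 >= 0

Solving the primal: x* = (12, 4.3333).
  primal value c^T x* = 64.3333.
Solving the dual: y* = (4.3333, 0, 0.3333).
  dual value b^T y* = 64.3333.
Strong duality: c^T x* = b^T y*. Confirmed.

64.3333


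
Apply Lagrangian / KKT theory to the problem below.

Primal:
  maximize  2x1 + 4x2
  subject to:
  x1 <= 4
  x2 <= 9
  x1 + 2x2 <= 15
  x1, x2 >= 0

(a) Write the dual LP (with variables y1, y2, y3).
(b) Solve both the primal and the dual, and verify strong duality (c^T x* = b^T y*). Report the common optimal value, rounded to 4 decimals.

The standard primal-dual pair for 'max c^T x s.t. A x <= b, x >= 0' is:
  Dual:  min b^T y  s.t.  A^T y >= c,  y >= 0.

So the dual LP is:
  minimize  4y1 + 9y2 + 15y3
  subject to:
    y1 + y3 >= 2
    y2 + 2y3 >= 4
    y1, y2, y3 >= 0

Solving the primal: x* = (0, 7.5).
  primal value c^T x* = 30.
Solving the dual: y* = (0, 0, 2).
  dual value b^T y* = 30.
Strong duality: c^T x* = b^T y*. Confirmed.

30


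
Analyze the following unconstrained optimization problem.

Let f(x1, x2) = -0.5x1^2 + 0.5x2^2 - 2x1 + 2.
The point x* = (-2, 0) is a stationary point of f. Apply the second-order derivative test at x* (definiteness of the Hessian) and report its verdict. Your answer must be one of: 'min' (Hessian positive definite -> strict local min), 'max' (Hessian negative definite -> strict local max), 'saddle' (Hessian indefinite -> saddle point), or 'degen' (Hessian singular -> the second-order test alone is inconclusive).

Compute the Hessian H = grad^2 f:
  H = [[-1, 0], [0, 1]]
Verify stationarity: grad f(x*) = H x* + g = (0, 0).
Eigenvalues of H: -1, 1.
Eigenvalues have mixed signs, so H is indefinite -> x* is a saddle point.

saddle


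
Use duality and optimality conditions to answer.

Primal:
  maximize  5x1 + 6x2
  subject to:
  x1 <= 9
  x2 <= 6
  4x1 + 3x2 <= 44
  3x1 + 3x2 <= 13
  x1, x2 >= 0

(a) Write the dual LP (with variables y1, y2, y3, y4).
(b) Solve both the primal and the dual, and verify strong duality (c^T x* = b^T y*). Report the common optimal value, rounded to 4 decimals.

The standard primal-dual pair for 'max c^T x s.t. A x <= b, x >= 0' is:
  Dual:  min b^T y  s.t.  A^T y >= c,  y >= 0.

So the dual LP is:
  minimize  9y1 + 6y2 + 44y3 + 13y4
  subject to:
    y1 + 4y3 + 3y4 >= 5
    y2 + 3y3 + 3y4 >= 6
    y1, y2, y3, y4 >= 0

Solving the primal: x* = (0, 4.3333).
  primal value c^T x* = 26.
Solving the dual: y* = (0, 0, 0, 2).
  dual value b^T y* = 26.
Strong duality: c^T x* = b^T y*. Confirmed.

26


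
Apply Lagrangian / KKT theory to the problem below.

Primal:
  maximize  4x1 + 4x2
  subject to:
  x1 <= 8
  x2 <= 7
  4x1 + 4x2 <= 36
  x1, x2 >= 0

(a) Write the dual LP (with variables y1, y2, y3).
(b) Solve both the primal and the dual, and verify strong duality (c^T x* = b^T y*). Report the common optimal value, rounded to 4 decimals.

The standard primal-dual pair for 'max c^T x s.t. A x <= b, x >= 0' is:
  Dual:  min b^T y  s.t.  A^T y >= c,  y >= 0.

So the dual LP is:
  minimize  8y1 + 7y2 + 36y3
  subject to:
    y1 + 4y3 >= 4
    y2 + 4y3 >= 4
    y1, y2, y3 >= 0

Solving the primal: x* = (2, 7).
  primal value c^T x* = 36.
Solving the dual: y* = (0, 0, 1).
  dual value b^T y* = 36.
Strong duality: c^T x* = b^T y*. Confirmed.

36


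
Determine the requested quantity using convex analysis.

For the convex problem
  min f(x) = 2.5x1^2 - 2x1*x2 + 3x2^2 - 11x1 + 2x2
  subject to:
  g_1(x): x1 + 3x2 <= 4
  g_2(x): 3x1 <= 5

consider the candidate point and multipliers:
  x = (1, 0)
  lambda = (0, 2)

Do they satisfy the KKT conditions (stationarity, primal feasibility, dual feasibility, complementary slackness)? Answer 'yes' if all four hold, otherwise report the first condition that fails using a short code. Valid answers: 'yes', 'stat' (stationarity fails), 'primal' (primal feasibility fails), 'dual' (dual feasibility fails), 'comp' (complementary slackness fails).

Gradient of f: grad f(x) = Q x + c = (-6, 0)
Constraint values g_i(x) = a_i^T x - b_i:
  g_1((1, 0)) = -3
  g_2((1, 0)) = -2
Stationarity residual: grad f(x) + sum_i lambda_i a_i = (0, 0)
  -> stationarity OK
Primal feasibility (all g_i <= 0): OK
Dual feasibility (all lambda_i >= 0): OK
Complementary slackness (lambda_i * g_i(x) = 0 for all i): FAILS

Verdict: the first failing condition is complementary_slackness -> comp.

comp


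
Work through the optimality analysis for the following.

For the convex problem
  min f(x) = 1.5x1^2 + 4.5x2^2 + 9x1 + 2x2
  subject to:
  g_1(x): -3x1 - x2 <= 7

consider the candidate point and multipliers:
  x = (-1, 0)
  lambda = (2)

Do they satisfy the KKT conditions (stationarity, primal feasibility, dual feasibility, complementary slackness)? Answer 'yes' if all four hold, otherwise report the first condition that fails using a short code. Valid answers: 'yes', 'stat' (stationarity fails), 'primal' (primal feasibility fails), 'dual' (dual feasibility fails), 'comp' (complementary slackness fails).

Gradient of f: grad f(x) = Q x + c = (6, 2)
Constraint values g_i(x) = a_i^T x - b_i:
  g_1((-1, 0)) = -4
Stationarity residual: grad f(x) + sum_i lambda_i a_i = (0, 0)
  -> stationarity OK
Primal feasibility (all g_i <= 0): OK
Dual feasibility (all lambda_i >= 0): OK
Complementary slackness (lambda_i * g_i(x) = 0 for all i): FAILS

Verdict: the first failing condition is complementary_slackness -> comp.

comp
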